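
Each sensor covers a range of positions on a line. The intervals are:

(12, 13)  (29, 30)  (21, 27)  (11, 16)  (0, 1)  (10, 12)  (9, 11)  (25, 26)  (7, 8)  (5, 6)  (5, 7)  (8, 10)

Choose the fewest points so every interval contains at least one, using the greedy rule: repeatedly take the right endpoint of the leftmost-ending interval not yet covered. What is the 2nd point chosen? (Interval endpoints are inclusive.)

6

Process intervals by earliest right end; each time one isn't hit yet, stab at its right endpoint.
Sorted: [0,1] [5,6] [5,7] [7,8] [8,10] [9,11] [10,12] [12,13] [11,16] [25,26] [21,27] [29,30]
{[0,1]} hit by 1; {[5,6],[5,7]} hit by 6; {[7,8],[8,10]} hit by 8; {[9,11],[10,12]} hit by 11; {[12,13],[11,16]} hit by 13; {[25,26],[21,27]} hit by 26; {[29,30]} hit by 30.
Points: 1, 6, 8, 11, 13, 26, 30 (7 total).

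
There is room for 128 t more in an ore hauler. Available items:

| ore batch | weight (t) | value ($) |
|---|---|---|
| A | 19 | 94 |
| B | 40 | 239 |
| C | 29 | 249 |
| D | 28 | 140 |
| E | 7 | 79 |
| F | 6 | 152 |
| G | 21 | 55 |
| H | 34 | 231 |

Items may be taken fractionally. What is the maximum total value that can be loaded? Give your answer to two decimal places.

Sort by value per unit weight and fill in that order.
Ratios (sorted): F 25.33, E 11.29, C 8.59, H 6.79, B 5.97, D 5.00, A 4.95, G 2.62
take F (6 @ 152); take E (7 @ 79); take C (29 @ 249); take H (34 @ 231); take B (40 @ 239); take 12/28 of D → 60.00. Capacity used 128/128.
Total value = 1010.00

1010.00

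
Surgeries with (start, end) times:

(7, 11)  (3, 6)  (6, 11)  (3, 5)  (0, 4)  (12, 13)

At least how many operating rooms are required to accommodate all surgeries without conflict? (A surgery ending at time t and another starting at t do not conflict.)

3

The answer is the maximum number of intervals overlapping at any instant.
Events (time:±→running): 0:+→1 3:+→2 3:+→3 … peak 3.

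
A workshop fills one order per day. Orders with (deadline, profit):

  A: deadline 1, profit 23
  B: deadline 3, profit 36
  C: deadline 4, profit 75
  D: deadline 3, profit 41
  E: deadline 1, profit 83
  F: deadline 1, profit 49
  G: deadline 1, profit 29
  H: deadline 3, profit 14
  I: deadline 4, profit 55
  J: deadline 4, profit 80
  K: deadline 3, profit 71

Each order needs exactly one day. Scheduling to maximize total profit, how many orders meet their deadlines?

4

Profit order: E=83 J=80 C=75 K=71 I=55 F=49 D=41 B=36 G=29 A=23 H=14
Assign: E→slot 1, J→slot 4, C→slot 3, K→slot 2, I skipped, F skipped, D skipped, B skipped, G skipped, A skipped, H skipped.
Slots: [1:E] [2:K] [3:C] [4:J]
4 of 11 scheduled.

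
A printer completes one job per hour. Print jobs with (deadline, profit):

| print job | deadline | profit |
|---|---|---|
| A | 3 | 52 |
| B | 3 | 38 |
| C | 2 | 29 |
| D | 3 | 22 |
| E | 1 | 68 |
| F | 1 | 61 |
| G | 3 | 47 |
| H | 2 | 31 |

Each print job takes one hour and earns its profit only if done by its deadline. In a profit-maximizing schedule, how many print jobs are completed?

3

Profit order: E=68 F=61 A=52 G=47 B=38 H=31 C=29 D=22
Assign: E→slot 1, F skipped, A→slot 3, G→slot 2, B skipped, H skipped, C skipped, D skipped.
Slots: [1:E] [2:G] [3:A]
3 of 8 scheduled.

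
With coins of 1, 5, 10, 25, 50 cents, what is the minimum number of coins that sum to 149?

149 − 2×50→49 − 1×25→24 − 2×10→4 − 4×1→0
Total coins = 2 + 1 + 2 + 4 = 9

9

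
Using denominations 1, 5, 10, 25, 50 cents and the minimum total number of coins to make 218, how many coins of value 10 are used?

1

Use the largest denomination that fits, subtract, and repeat.
218 = 4×50 + 1×10 + 1×5 + 3×1
Count of 10: 1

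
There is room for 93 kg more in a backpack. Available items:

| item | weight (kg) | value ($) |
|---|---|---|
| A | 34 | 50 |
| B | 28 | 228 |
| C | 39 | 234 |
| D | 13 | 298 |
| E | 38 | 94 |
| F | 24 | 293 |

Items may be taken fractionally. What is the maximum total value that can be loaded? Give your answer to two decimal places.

987.00

Ratios (sorted): D 22.92, F 12.21, B 8.14, C 6.00, E 2.47, A 1.47
take D (13 @ 298); take F (24 @ 293); take B (28 @ 228); take 28/39 of C → 168.00. Capacity used 93/93.
Total value = 987.00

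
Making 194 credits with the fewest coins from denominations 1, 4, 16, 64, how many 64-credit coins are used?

194 = 3×64 + 2×1
Count of 64: 3

3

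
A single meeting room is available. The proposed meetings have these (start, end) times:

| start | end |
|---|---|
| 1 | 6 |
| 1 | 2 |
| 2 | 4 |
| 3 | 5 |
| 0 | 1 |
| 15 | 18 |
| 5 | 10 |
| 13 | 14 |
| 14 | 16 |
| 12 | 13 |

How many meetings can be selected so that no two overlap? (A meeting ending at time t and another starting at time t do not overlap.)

7

Greedy by earliest finish: after sorting by end time, pick each interval compatible with the last pick.
By end time: (0,1), (1,2), (2,4), (3,5), (1,6), (5,10), (12,13), (13,14), (14,16), (15,18).
Pick (0,1); next start ≥ 1 → (1,2); next start ≥ 2 → (2,4); next start ≥ 4 → (5,10); next start ≥ 10 → (12,13); next start ≥ 13 → (13,14); next start ≥ 14 → (14,16).
Selected 7 meetings.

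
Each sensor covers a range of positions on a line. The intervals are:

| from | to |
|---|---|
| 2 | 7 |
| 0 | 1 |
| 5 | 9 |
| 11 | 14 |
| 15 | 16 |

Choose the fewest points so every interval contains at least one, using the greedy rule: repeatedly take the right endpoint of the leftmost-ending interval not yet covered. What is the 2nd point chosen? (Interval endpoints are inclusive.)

7

Sorted: [0,1] [2,7] [5,9] [11,14] [15,16]
{[0,1]} hit by 1; {[2,7],[5,9]} hit by 7; {[11,14]} hit by 14; {[15,16]} hit by 16.
Points: 1, 7, 14, 16 (4 total).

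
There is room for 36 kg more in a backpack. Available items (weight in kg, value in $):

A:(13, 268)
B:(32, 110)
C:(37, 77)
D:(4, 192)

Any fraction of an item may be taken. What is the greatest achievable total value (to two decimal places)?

Sort by value per unit weight and fill in that order.
Ratios (sorted): D 48.00, A 20.62, B 3.44, C 2.08
take D (4 @ 192); take A (13 @ 268); take 19/32 of B → 65.31. Capacity used 36/36.
Total value = 525.31

525.31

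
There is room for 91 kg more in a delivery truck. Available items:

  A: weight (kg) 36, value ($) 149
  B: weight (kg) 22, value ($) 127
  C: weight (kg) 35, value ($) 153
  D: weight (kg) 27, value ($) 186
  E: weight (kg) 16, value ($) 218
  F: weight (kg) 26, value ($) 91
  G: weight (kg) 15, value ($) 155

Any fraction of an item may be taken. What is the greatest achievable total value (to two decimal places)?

734.09

Greedy by value/weight ratio, highest first.
Order: E (218/16=13.62) > G (155/15=10.33) > D (186/27=6.89) > B (127/22=5.77) > C (153/35=4.37) > A (149/36=4.14) > F (91/26=3.50)
Fill: take E (16 @ 218) → take G (15 @ 155) → take D (27 @ 186) → take B (22 @ 127) → take 11/35 of C → 48.09; 91/91 used.
Total value = 734.09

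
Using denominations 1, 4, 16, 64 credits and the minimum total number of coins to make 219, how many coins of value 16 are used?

1

Use the largest denomination that fits, subtract, and repeat.
219 = 3×64 + 1×16 + 2×4 + 3×1
Count of 16: 1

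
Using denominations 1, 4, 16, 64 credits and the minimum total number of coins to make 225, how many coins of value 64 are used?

3

225 = 3×64 + 2×16 + 1×1
Count of 64: 3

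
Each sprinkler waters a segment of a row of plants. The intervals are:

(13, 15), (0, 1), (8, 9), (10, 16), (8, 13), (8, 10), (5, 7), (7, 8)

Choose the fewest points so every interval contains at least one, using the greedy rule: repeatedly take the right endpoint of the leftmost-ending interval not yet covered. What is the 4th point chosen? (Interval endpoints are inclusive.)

15

Process intervals by earliest right end; each time one isn't hit yet, stab at its right endpoint.
By right end: [0,1]  [5,7]  [7,8]  [8,9]  [8,10]  [8,13]  [13,15]  [10,16]
[0,1] uncovered → point at 1; [5,7] uncovered → point at 7; [8,9] uncovered → point at 9; [13,15] uncovered → point at 15.
Points: 1, 7, 9, 15 (4 total).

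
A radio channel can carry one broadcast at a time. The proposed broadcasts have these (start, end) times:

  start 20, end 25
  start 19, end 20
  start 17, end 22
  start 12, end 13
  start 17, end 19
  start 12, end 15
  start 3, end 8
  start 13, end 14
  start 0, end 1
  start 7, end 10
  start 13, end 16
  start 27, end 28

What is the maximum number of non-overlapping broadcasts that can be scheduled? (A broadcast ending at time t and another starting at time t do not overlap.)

Sort by end time and greedily take each interval whose start is ≥ the last chosen end.
By end time: (0,1), (3,8), (7,10), (12,13), (13,14), (12,15), (13,16), (17,19), (19,20), (17,22), (20,25), (27,28).
Pick (0,1); next start ≥ 1 → (3,8); next start ≥ 8 → (12,13); next start ≥ 13 → (13,14); next start ≥ 14 → (17,19); next start ≥ 19 → (19,20); next start ≥ 20 → (20,25); next start ≥ 25 → (27,28).
Selected 8 broadcasts.

8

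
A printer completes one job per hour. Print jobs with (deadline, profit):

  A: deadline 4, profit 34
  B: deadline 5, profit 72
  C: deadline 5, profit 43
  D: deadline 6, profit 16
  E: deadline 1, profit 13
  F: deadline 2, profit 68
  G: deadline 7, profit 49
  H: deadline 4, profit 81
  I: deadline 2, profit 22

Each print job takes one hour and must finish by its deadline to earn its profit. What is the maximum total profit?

363

Sort by profit descending; place each in the latest free slot ≤ its deadline.
Profit order: H=81 B=72 F=68 G=49 C=43 A=34 I=22 D=16 E=13
Assign: H→slot 4, B→slot 5, F→slot 2, G→slot 7, C→slot 3, A→slot 1, I skipped, D→slot 6, E skipped.
Slots: [1:A] [2:F] [3:C] [4:H] [5:B] [6:D] [7:G]
Profit = 34 + 68 + 43 + 81 + 72 + 16 + 49 = 363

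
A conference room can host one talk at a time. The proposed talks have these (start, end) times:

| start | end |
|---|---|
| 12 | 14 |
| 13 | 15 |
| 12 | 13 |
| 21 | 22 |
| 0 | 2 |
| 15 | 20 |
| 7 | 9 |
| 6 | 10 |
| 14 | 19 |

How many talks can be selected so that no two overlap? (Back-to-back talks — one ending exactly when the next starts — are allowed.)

Greedy by earliest finish: after sorting by end time, pick each interval compatible with the last pick.
Sorted by end: (0,2)  (7,9)  (6,10)  (12,13)  (12,14)  (13,15)  (14,19)  (15,20)  (21,22)
take (0,2); take (7,9); take (12,13); take (13,15); take (15,20); take (21,22).
Selected 6 talks.

6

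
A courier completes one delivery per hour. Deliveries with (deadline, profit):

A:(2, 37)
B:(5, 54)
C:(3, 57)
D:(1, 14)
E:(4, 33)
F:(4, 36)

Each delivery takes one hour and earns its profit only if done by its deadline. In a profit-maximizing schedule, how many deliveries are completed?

Sort by profit descending; place each in the latest free slot ≤ its deadline.
By profit: C(d3,57), B(d5,54), A(d2,37), F(d4,36), E(d4,33), D(d1,14)
C→slot 3; B→slot 5; A→slot 2; F→slot 4; E→slot 1; D skipped.
5 of 6 scheduled.

5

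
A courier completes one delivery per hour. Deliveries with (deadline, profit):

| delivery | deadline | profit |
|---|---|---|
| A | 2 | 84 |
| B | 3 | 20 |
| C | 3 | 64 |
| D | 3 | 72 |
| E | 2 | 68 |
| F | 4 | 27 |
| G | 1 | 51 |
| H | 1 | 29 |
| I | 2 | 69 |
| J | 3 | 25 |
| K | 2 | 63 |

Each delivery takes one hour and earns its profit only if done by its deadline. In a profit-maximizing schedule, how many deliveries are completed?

Profit order: A=84 D=72 I=69 E=68 C=64 K=63 G=51 H=29 F=27 J=25 B=20
Assign: A→slot 2, D→slot 3, I→slot 1, E skipped, C skipped, K skipped, G skipped, H skipped, F→slot 4, J skipped, B skipped.
Slots: [1:I] [2:A] [3:D] [4:F]
4 of 11 scheduled.

4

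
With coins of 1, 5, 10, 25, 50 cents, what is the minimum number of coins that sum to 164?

8

Use the largest denomination that fits, subtract, and repeat.
164 = 3×50 + 1×10 + 4×1
Total coins = 3 + 1 + 4 = 8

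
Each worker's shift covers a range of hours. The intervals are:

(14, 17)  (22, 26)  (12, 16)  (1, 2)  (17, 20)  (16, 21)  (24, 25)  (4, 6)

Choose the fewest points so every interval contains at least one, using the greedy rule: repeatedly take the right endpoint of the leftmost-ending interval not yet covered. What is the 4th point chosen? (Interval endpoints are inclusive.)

Sort by right endpoint; whenever an interval is uncovered, place a point at its right end.
By right end: [1,2]  [4,6]  [12,16]  [14,17]  [17,20]  [16,21]  [24,25]  [22,26]
[1,2] uncovered → point at 2; [4,6] uncovered → point at 6; [12,16] uncovered → point at 16; [17,20] uncovered → point at 20; [24,25] uncovered → point at 25.
Points: 2, 6, 16, 20, 25 (5 total).

20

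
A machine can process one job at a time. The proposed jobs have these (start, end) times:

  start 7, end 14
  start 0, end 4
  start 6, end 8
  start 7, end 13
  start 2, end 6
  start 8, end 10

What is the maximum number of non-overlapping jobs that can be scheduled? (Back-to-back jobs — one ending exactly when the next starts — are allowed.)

3

Order by finish time; keep every interval that doesn't clash with the previous kept one.
By end time: (0,4), (2,6), (6,8), (8,10), (7,13), (7,14).
Pick (0,4); next start ≥ 4 → (6,8); next start ≥ 8 → (8,10).
Selected 3 jobs.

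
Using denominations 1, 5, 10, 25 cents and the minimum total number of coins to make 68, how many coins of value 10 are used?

68 = 2×25 + 1×10 + 1×5 + 3×1
Count of 10: 1

1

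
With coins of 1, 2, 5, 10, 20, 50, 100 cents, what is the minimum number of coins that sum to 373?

373 = 3×100 + 1×50 + 1×20 + 1×2 + 1×1
Total coins = 3 + 1 + 1 + 1 + 1 = 7

7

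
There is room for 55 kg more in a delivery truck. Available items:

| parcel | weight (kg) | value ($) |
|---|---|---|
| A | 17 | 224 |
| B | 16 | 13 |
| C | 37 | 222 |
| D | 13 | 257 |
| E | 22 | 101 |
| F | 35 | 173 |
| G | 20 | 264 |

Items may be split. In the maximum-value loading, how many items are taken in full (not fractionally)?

3

Ratios (sorted): D 19.77, G 13.20, A 13.18, C 6.00, F 4.94, E 4.59, B 0.81
take D (13 @ 257); take G (20 @ 264); take A (17 @ 224); take 5/37 of C → 30.00. Capacity used 55/55.
3 item(s) taken whole; one partial (take 5/37 of C).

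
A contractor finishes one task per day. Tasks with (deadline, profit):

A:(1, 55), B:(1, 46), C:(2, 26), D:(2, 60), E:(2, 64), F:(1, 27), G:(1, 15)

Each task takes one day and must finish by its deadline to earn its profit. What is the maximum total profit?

Profit order: E=64 D=60 A=55 B=46 F=27 C=26 G=15
Assign: E→slot 2, D→slot 1, A skipped, B skipped, F skipped, C skipped, G skipped.
Slots: [1:D] [2:E]
Profit = 60 + 64 = 124

124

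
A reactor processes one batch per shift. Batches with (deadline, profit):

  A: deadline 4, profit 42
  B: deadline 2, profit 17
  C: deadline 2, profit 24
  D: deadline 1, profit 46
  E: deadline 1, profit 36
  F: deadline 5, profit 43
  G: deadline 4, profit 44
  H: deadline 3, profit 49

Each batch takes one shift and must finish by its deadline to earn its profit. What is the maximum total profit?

Profit order: H=49 D=46 G=44 F=43 A=42 E=36 C=24 B=17
Assign: H→slot 3, D→slot 1, G→slot 4, F→slot 5, A→slot 2, E skipped, C skipped, B skipped.
Slots: [1:D] [2:A] [3:H] [4:G] [5:F]
Profit = 46 + 42 + 49 + 44 + 43 = 224

224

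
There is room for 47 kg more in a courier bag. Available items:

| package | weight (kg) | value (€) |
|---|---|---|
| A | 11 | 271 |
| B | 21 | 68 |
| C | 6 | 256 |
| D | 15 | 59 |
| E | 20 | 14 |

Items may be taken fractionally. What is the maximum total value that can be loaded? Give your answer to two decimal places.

634.57

Greedy by value/weight ratio, highest first.
Order: C (256/6=42.67) > A (271/11=24.64) > D (59/15=3.93) > B (68/21=3.24) > E (14/20=0.70)
Fill: take C (6 @ 256) → take A (11 @ 271) → take D (15 @ 59) → take 15/21 of B → 48.57; 47/47 used.
Total value = 634.57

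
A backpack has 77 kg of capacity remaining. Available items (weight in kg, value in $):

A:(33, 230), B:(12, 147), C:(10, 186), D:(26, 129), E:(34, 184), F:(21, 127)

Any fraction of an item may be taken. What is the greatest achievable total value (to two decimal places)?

Order: C (186/10=18.60) > B (147/12=12.25) > A (230/33=6.97) > F (127/21=6.05) > E (184/34=5.41) > D (129/26=4.96)
Fill: take C (10 @ 186) → take B (12 @ 147) → take A (33 @ 230) → take F (21 @ 127) → take 1/34 of E → 5.41; 77/77 used.
Total value = 695.41

695.41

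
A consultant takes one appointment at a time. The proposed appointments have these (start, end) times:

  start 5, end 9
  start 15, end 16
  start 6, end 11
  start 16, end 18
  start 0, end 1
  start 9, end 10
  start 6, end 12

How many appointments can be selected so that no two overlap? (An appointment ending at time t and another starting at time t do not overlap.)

5

By end time: (0,1), (5,9), (9,10), (6,11), (6,12), (15,16), (16,18).
Pick (0,1); next start ≥ 1 → (5,9); next start ≥ 9 → (9,10); next start ≥ 10 → (15,16); next start ≥ 16 → (16,18).
Selected 5 appointments.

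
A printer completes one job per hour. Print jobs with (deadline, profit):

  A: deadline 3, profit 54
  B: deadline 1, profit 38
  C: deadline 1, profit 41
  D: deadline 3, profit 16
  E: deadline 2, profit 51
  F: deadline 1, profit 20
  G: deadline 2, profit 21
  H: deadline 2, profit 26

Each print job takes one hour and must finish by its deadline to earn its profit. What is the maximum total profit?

Take jobs in profit order; each goes to the latest open slot no later than its deadline.
Profit order: A=54 E=51 C=41 B=38 H=26 G=21 F=20 D=16
Assign: A→slot 3, E→slot 2, C→slot 1, B skipped, H skipped, G skipped, F skipped, D skipped.
Slots: [1:C] [2:E] [3:A]
Profit = 41 + 51 + 54 = 146

146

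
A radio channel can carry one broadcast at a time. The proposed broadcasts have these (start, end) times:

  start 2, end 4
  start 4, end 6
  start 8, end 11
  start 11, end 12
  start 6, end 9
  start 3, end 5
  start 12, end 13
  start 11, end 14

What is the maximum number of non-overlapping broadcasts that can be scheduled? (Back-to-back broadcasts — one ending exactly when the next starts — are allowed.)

Sorted by end: (2,4)  (3,5)  (4,6)  (6,9)  (8,11)  (11,12)  (12,13)  (11,14)
take (2,4); skip (3,5); take (4,6); take (6,9); skip (8,11); take (11,12); take (12,13).
Selected 5 broadcasts.

5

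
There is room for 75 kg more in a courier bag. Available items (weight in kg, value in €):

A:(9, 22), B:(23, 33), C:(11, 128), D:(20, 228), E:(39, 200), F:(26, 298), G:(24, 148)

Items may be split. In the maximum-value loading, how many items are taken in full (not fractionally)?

3

Order: C (128/11=11.64) > F (298/26=11.46) > D (228/20=11.40) > G (148/24=6.17) > E (200/39=5.13) > A (22/9=2.44) > B (33/23=1.43)
Fill: take C (11 @ 128) → take F (26 @ 298) → take D (20 @ 228) → take 18/24 of G → 111.00; 75/75 used.
3 item(s) taken whole; one partial (take 18/24 of G).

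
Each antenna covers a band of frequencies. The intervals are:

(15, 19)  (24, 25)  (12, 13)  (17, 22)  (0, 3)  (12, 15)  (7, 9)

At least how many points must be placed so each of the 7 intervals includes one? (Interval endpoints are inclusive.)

Sort by right endpoint; whenever an interval is uncovered, place a point at its right end.
By right end: [0,3]  [7,9]  [12,13]  [12,15]  [15,19]  [17,22]  [24,25]
[0,3] uncovered → point at 3; [7,9] uncovered → point at 9; [12,13] uncovered → point at 13; [15,19] uncovered → point at 19; [24,25] uncovered → point at 25.
Points: 3, 9, 13, 19, 25 (5 total).

5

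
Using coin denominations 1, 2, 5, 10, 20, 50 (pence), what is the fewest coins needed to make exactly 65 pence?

65 − 1×50→15 − 1×10→5 − 1×5→0
Total coins = 1 + 1 + 1 = 3

3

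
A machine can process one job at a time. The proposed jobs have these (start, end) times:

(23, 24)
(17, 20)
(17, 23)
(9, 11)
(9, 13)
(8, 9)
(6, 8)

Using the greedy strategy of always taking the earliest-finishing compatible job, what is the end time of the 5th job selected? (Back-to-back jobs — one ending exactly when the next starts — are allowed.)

24

Sorted by end: (6,8)  (8,9)  (9,11)  (9,13)  (17,20)  (17,23)  (23,24)
take (6,8); take (8,9); take (9,11); take (17,20); take (23,24).
Selected: (6,8) (8,9) (9,11) (17,20) (23,24)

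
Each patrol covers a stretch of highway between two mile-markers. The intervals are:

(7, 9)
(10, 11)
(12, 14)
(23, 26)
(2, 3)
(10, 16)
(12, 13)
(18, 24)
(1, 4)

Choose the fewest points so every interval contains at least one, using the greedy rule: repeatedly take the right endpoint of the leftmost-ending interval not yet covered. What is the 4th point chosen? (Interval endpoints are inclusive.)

Sorted: [2,3] [1,4] [7,9] [10,11] [12,13] [12,14] [10,16] [18,24] [23,26]
{[2,3],[1,4]} hit by 3; {[7,9]} hit by 9; {[10,11]} hit by 11; {[12,13],[12,14],[10,16]} hit by 13; {[18,24],[23,26]} hit by 24.
Points: 3, 9, 11, 13, 24 (5 total).

13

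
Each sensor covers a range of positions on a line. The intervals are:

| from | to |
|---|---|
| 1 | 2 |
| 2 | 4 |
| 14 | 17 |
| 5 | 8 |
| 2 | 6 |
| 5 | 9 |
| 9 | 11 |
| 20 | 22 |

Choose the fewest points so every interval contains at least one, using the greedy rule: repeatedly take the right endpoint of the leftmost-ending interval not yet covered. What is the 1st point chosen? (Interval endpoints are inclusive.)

Sort by right endpoint; whenever an interval is uncovered, place a point at its right end.
Sorted: [1,2] [2,4] [2,6] [5,8] [5,9] [9,11] [14,17] [20,22]
{[1,2],[2,4],[2,6]} hit by 2; {[5,8],[5,9]} hit by 8; {[9,11]} hit by 11; {[14,17]} hit by 17; {[20,22]} hit by 22.
Points: 2, 8, 11, 17, 22 (5 total).

2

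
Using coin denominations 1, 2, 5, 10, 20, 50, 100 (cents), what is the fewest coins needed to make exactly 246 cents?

6

246 = 2×100 + 2×20 + 1×5 + 1×1
Total coins = 2 + 2 + 1 + 1 = 6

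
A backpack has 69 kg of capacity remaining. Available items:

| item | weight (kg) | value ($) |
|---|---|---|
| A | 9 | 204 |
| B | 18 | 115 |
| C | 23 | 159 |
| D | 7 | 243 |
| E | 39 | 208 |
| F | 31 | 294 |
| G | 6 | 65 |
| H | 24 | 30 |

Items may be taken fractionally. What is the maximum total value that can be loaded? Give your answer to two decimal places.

Order: D (243/7=34.71) > A (204/9=22.67) > G (65/6=10.83) > F (294/31=9.48) > C (159/23=6.91) > B (115/18=6.39) > E (208/39=5.33) > H (30/24=1.25)
Fill: take D (7 @ 243) → take A (9 @ 204) → take G (6 @ 65) → take F (31 @ 294) → take 16/23 of C → 110.61; 69/69 used.
Total value = 916.61

916.61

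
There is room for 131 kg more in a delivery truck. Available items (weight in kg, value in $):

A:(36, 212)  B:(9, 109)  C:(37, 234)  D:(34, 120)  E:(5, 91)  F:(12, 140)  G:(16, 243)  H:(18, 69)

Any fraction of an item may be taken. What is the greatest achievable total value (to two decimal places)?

Greedy by value/weight ratio, highest first.
Order: E (91/5=18.20) > G (243/16=15.19) > B (109/9=12.11) > F (140/12=11.67) > C (234/37=6.32) > A (212/36=5.89) > H (69/18=3.83) > D (120/34=3.53)
Fill: take E (5 @ 91) → take G (16 @ 243) → take B (9 @ 109) → take F (12 @ 140) → take C (37 @ 234) → take A (36 @ 212) → take 16/18 of H → 61.33; 131/131 used.
Total value = 1090.33

1090.33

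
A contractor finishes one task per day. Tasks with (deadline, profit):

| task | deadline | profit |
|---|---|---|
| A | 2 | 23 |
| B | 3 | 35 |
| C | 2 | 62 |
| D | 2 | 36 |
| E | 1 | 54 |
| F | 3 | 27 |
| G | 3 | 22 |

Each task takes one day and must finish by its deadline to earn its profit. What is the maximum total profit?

151

Profit order: C=62 E=54 D=36 B=35 F=27 A=23 G=22
Assign: C→slot 2, E→slot 1, D skipped, B→slot 3, F skipped, A skipped, G skipped.
Slots: [1:E] [2:C] [3:B]
Profit = 54 + 62 + 35 = 151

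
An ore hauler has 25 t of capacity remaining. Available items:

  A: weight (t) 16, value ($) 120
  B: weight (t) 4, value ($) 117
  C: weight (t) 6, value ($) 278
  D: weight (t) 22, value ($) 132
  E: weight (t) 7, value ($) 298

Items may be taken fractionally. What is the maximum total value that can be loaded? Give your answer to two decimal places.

753.00

Sort by value per unit weight and fill in that order.
Order: C (278/6=46.33) > E (298/7=42.57) > B (117/4=29.25) > A (120/16=7.50) > D (132/22=6.00)
Fill: take C (6 @ 278) → take E (7 @ 298) → take B (4 @ 117) → take 8/16 of A → 60.00; 25/25 used.
Total value = 753.00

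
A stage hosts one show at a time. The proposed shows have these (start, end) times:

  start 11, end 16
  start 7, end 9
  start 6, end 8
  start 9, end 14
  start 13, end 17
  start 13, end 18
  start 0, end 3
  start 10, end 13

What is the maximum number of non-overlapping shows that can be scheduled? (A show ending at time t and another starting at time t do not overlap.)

4

Sorted by end: (0,3)  (6,8)  (7,9)  (10,13)  (9,14)  (11,16)  (13,17)  (13,18)
take (0,3); take (6,8); take (10,13); take (13,17); skip (13,18).
Selected 4 shows.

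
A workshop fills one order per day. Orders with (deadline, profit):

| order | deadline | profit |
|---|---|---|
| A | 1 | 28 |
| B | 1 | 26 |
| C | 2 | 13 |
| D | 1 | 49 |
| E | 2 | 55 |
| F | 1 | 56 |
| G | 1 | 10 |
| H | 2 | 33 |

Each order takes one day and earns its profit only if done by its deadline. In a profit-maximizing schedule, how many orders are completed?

2

Profit order: F=56 E=55 D=49 H=33 A=28 B=26 C=13 G=10
Assign: F→slot 1, E→slot 2, D skipped, H skipped, A skipped, B skipped, C skipped, G skipped.
Slots: [1:F] [2:E]
2 of 8 scheduled.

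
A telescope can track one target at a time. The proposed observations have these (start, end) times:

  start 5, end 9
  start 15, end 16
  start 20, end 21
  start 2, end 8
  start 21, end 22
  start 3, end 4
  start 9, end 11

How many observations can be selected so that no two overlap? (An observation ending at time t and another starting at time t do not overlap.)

6

Sorted by end: (3,4)  (2,8)  (5,9)  (9,11)  (15,16)  (20,21)  (21,22)
take (3,4); skip (2,8); take (5,9); take (9,11); take (15,16); take (20,21); take (21,22).
Selected 6 observations.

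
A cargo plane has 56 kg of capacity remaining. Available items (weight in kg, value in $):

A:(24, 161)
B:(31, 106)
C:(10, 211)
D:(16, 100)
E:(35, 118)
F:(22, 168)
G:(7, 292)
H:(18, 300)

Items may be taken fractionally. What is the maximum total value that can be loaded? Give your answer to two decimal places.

Ratios (sorted): G 41.71, C 21.10, H 16.67, F 7.64, A 6.71, D 6.25, B 3.42, E 3.37
take G (7 @ 292); take C (10 @ 211); take H (18 @ 300); take 21/22 of F → 160.36. Capacity used 56/56.
Total value = 963.36

963.36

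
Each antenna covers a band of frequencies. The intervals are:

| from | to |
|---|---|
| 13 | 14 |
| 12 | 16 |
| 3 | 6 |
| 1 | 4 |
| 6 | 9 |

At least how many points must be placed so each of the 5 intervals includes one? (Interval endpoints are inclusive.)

Sort by right endpoint; whenever an interval is uncovered, place a point at its right end.
Sorted: [1,4] [3,6] [6,9] [13,14] [12,16]
{[1,4],[3,6]} hit by 4; {[6,9]} hit by 9; {[13,14],[12,16]} hit by 14.
Points: 4, 9, 14 (3 total).

3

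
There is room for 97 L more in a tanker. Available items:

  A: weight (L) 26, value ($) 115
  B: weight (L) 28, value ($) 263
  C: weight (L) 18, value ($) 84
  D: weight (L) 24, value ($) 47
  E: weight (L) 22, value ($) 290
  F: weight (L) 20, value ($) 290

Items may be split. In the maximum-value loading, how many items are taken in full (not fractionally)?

Greedy by value/weight ratio, highest first.
Order: F (290/20=14.50) > E (290/22=13.18) > B (263/28=9.39) > C (84/18=4.67) > A (115/26=4.42) > D (47/24=1.96)
Fill: take F (20 @ 290) → take E (22 @ 290) → take B (28 @ 263) → take C (18 @ 84) → take 9/26 of A → 39.81; 97/97 used.
4 item(s) taken whole; one partial (take 9/26 of A).

4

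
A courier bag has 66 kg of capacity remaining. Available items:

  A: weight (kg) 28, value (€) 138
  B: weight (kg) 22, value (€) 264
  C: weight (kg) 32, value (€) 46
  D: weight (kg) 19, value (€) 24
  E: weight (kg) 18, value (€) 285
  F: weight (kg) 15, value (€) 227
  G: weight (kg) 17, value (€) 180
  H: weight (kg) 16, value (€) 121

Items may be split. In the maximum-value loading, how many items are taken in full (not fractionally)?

3

Greedy by value/weight ratio, highest first.
Ratios (sorted): E 15.83, F 15.13, B 12.00, G 10.59, H 7.56, A 4.93, C 1.44, D 1.26
take E (18 @ 285); take F (15 @ 227); take B (22 @ 264); take 11/17 of G → 116.47. Capacity used 66/66.
3 item(s) taken whole; one partial (take 11/17 of G).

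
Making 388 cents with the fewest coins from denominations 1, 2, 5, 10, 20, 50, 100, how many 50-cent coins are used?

1

Use the largest denomination that fits, subtract, and repeat.
388 = 3×100 + 1×50 + 1×20 + 1×10 + 1×5 + 1×2 + 1×1
Count of 50: 1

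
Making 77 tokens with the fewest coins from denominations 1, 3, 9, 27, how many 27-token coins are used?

Use the largest denomination that fits, subtract, and repeat.
77 = 2×27 + 2×9 + 1×3 + 2×1
Count of 27: 2

2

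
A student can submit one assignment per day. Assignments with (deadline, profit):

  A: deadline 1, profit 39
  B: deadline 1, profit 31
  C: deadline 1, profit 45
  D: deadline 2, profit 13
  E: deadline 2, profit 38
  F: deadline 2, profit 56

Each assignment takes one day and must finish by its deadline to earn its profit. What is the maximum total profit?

101

Take jobs in profit order; each goes to the latest open slot no later than its deadline.
By profit: F(d2,56), C(d1,45), A(d1,39), E(d2,38), B(d1,31), D(d2,13)
F→slot 2; C→slot 1; A skipped; E skipped; B skipped; D skipped.
Profit = 45 + 56 = 101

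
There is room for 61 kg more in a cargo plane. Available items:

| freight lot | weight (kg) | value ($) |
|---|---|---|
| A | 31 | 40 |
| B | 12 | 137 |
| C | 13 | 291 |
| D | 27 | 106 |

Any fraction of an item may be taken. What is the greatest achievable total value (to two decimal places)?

Greedy by value/weight ratio, highest first.
Order: C (291/13=22.38) > B (137/12=11.42) > D (106/27=3.93) > A (40/31=1.29)
Fill: take C (13 @ 291) → take B (12 @ 137) → take D (27 @ 106) → take 9/31 of A → 11.61; 61/61 used.
Total value = 545.61

545.61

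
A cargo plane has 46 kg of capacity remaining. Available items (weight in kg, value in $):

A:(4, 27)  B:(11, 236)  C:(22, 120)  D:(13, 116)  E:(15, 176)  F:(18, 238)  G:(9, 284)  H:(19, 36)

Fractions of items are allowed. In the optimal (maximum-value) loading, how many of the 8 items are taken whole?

Greedy by value/weight ratio, highest first.
Order: G (284/9=31.56) > B (236/11=21.45) > F (238/18=13.22) > E (176/15=11.73) > D (116/13=8.92) > A (27/4=6.75) > C (120/22=5.45) > H (36/19=1.89)
Fill: take G (9 @ 284) → take B (11 @ 236) → take F (18 @ 238) → take 8/15 of E → 93.87; 46/46 used.
3 item(s) taken whole; one partial (take 8/15 of E).

3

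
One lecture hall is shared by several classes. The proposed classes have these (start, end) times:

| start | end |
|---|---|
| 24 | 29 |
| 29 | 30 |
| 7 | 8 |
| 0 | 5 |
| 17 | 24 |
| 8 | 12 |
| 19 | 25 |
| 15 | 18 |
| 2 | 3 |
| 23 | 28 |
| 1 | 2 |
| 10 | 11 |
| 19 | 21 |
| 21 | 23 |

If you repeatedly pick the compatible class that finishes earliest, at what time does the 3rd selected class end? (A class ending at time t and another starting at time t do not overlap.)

8

Sort by end time and greedily take each interval whose start is ≥ the last chosen end.
By end time: (1,2), (2,3), (0,5), (7,8), (10,11), (8,12), (15,18), (19,21), (21,23), (17,24), (19,25), (23,28), (24,29), (29,30).
Pick (1,2); next start ≥ 2 → (2,3); next start ≥ 3 → (7,8); next start ≥ 8 → (10,11); next start ≥ 11 → (15,18); next start ≥ 18 → (19,21); next start ≥ 21 → (21,23); next start ≥ 23 → (23,28); next start ≥ 28 → (29,30).
Selected: (1,2) (2,3) (7,8) (10,11) (15,18) (19,21) (21,23) (23,28) (29,30)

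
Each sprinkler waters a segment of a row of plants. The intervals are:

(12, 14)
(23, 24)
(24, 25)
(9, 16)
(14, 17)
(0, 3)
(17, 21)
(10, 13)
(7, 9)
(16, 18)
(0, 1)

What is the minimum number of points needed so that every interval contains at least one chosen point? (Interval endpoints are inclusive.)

5

Process intervals by earliest right end; each time one isn't hit yet, stab at its right endpoint.
By right end: [0,1]  [0,3]  [7,9]  [10,13]  [12,14]  [9,16]  [14,17]  [16,18]  [17,21]  [23,24]  [24,25]
[0,1] uncovered → point at 1; [7,9] uncovered → point at 9; [10,13] uncovered → point at 13; [14,17] uncovered → point at 17; [23,24] uncovered → point at 24.
Points: 1, 9, 13, 17, 24 (5 total).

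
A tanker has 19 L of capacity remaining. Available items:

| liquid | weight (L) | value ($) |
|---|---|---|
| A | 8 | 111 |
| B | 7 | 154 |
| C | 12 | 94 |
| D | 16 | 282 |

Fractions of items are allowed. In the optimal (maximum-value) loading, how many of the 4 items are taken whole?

1

Order: B (154/7=22.00) > D (282/16=17.62) > A (111/8=13.88) > C (94/12=7.83)
Fill: take B (7 @ 154) → take 12/16 of D → 211.50; 19/19 used.
1 item(s) taken whole; one partial (take 12/16 of D).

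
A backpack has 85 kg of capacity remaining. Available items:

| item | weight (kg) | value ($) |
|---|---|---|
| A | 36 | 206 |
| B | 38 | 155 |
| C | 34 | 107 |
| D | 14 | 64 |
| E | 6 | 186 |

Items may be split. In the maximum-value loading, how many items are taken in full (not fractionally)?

3

Ratios (sorted): E 31.00, A 5.72, D 4.57, B 4.08, C 3.15
take E (6 @ 186); take A (36 @ 206); take D (14 @ 64); take 29/38 of B → 118.29. Capacity used 85/85.
3 item(s) taken whole; one partial (take 29/38 of B).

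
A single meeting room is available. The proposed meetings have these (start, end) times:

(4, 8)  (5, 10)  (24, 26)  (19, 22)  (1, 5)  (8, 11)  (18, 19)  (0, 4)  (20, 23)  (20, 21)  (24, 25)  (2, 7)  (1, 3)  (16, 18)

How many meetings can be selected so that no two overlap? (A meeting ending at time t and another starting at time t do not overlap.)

Sort by end time and greedily take each interval whose start is ≥ the last chosen end.
Sorted by end: (1,3)  (0,4)  (1,5)  (2,7)  (4,8)  (5,10)  (8,11)  (16,18)  (18,19)  (20,21)  (19,22)  (20,23)  (24,25)  (24,26)
take (1,3); skip (2,7); take (4,8); take (8,11); take (16,18); take (18,19); take (20,21); take (24,25).
Selected 7 meetings.

7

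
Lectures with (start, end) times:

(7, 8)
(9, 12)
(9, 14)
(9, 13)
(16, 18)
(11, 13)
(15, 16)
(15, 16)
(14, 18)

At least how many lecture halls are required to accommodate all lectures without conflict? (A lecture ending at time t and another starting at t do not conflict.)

The answer is the maximum number of intervals overlapping at any instant.
Events (time:±→running): 7:+→1 8:-→0 9:+→1 9:+→2 9:+→3 11:+→4 … peak 4.

4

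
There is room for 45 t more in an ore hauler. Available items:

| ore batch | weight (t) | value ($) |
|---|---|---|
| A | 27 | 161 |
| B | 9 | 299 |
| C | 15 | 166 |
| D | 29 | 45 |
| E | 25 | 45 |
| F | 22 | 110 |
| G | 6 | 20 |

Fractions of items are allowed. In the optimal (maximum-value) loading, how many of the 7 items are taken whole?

2

Sort by value per unit weight and fill in that order.
Ratios (sorted): B 33.22, C 11.07, A 5.96, F 5.00, G 3.33, E 1.80, D 1.55
take B (9 @ 299); take C (15 @ 166); take 21/27 of A → 125.22. Capacity used 45/45.
2 item(s) taken whole; one partial (take 21/27 of A).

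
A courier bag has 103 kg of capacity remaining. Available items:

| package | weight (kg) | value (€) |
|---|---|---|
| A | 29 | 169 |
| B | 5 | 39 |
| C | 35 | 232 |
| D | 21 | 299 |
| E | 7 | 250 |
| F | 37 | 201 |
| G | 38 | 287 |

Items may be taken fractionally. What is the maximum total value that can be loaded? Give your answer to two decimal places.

Sort by value per unit weight and fill in that order.
Ratios (sorted): E 35.71, D 14.24, B 7.80, G 7.55, C 6.63, A 5.83, F 5.43
take E (7 @ 250); take D (21 @ 299); take B (5 @ 39); take G (38 @ 287); take 32/35 of C → 212.11. Capacity used 103/103.
Total value = 1087.11

1087.11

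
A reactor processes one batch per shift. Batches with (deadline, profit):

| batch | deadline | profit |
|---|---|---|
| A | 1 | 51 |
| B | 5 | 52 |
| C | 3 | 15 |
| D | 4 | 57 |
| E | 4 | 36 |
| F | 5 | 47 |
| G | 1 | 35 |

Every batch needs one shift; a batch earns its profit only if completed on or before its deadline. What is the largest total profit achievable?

By profit: D(d4,57), B(d5,52), A(d1,51), F(d5,47), E(d4,36), G(d1,35), C(d3,15)
D→slot 4; B→slot 5; A→slot 1; F→slot 3; E→slot 2; G skipped; C skipped.
Profit = 51 + 36 + 47 + 57 + 52 = 243

243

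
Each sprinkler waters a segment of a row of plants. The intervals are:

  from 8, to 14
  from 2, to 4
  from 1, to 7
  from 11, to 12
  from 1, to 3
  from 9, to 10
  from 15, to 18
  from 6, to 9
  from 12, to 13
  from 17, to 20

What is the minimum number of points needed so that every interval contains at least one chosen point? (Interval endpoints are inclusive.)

Sort by right endpoint; whenever an interval is uncovered, place a point at its right end.
Sorted: [1,3] [2,4] [1,7] [6,9] [9,10] [11,12] [12,13] [8,14] [15,18] [17,20]
{[1,3],[2,4],[1,7]} hit by 3; {[6,9],[9,10]} hit by 9; {[11,12],[12,13],[8,14]} hit by 12; {[15,18],[17,20]} hit by 18.
Points: 3, 9, 12, 18 (4 total).

4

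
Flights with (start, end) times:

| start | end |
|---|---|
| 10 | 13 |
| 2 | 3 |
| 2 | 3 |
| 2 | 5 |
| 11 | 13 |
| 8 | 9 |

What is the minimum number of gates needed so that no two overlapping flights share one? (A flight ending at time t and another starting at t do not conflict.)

3

starts: [2, 2, 2, 8, 10, 11]
ends:   [3, 3, 5, 9, 13, 13]
s2→1 s2→2 s2→3  — peak 3.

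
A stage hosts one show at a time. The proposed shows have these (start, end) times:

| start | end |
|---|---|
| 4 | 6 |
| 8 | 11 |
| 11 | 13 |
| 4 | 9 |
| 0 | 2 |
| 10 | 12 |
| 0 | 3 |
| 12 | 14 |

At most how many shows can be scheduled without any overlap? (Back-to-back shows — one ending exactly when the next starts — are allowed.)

4

Order by finish time; keep every interval that doesn't clash with the previous kept one.
Sorted by end: (0,2)  (0,3)  (4,6)  (4,9)  (8,11)  (10,12)  (11,13)  (12,14)
take (0,2); take (4,6); take (8,11); take (11,13).
Selected 4 shows.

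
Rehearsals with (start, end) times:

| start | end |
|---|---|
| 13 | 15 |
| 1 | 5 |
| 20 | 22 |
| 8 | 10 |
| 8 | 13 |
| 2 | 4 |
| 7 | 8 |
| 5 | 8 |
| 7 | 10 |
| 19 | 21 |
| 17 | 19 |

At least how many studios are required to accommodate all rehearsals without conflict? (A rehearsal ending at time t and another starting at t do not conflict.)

The answer is the maximum number of intervals overlapping at any instant.
Events (time:±→running): 1:+→1 2:+→2 4:-→1 5:-→0 5:+→1 7:+→2 7:+→3 … peak 3.

3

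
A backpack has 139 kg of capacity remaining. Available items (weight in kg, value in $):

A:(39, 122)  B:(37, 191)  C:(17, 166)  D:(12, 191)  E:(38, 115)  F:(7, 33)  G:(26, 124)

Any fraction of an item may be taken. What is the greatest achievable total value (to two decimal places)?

830.03

Sort by value per unit weight and fill in that order.
Order: D (191/12=15.92) > C (166/17=9.76) > B (191/37=5.16) > G (124/26=4.77) > F (33/7=4.71) > A (122/39=3.13) > E (115/38=3.03)
Fill: take D (12 @ 191) → take C (17 @ 166) → take B (37 @ 191) → take G (26 @ 124) → take F (7 @ 33) → take A (39 @ 122) → take 1/38 of E → 3.03; 139/139 used.
Total value = 830.03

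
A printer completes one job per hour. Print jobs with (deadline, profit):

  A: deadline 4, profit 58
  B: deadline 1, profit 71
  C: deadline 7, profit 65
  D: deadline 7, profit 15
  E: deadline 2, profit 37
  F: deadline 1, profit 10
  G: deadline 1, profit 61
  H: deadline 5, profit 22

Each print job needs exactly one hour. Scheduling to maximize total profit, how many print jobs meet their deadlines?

Take jobs in profit order; each goes to the latest open slot no later than its deadline.
By profit: B(d1,71), C(d7,65), G(d1,61), A(d4,58), E(d2,37), H(d5,22), D(d7,15), F(d1,10)
B→slot 1; C→slot 7; G skipped; A→slot 4; E→slot 2; H→slot 5; D→slot 6; F skipped.
6 of 8 scheduled.

6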